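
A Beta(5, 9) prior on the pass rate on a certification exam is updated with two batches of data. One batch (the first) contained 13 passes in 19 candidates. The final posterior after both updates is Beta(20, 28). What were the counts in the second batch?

2 passes and 13 failures

Sequential conjugate updates are equivalent to a single update on the pooled data, so total successes = posterior α − prior α and total failures = posterior β − prior β.
Total across both batches: 20−5=15 passes, 28−9=19 failures.
Subtract the first batch: 15−13=2 passes and 19−6=13 failures.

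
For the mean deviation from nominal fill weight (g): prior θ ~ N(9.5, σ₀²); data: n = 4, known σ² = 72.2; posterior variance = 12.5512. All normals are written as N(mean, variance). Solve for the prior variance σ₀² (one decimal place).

σ₀² = 41.2

For the Normal–Normal model with known σ², precisions add: τ_n = τ₀ + n/σ².
So 1/σ₀² = 1/12.5512 − 4/72.2 = 0.079674 − 0.055402 = 0.024272.
Hence σ₀² = 1/0.024272 ≈ 41.2.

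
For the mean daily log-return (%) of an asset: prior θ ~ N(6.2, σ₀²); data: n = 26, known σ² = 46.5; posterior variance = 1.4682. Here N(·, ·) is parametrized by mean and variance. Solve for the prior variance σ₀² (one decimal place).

σ₀² = 8.2

Posterior precision equals prior precision plus data precision: 1/σ_n² = 1/σ₀² + n/σ².
So 1/σ₀² = 1/1.4682 − 26/46.5 = 0.681106 − 0.559140 = 0.121966.
Hence σ₀² = 1/0.121966 ≈ 8.2.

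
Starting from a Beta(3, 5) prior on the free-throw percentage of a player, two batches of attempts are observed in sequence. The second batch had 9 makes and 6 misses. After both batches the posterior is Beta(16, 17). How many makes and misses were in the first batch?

Because Beta–binomial updating is additive in the counts, the combined data contributed (α_post−α_prior, β_post−β_prior) successes and failures.
Total across both batches: 16−3=13 makes, 17−5=12 misses.
Subtract the second batch: 13−9=4 makes and 12−6=6 misses.

4 makes and 6 misses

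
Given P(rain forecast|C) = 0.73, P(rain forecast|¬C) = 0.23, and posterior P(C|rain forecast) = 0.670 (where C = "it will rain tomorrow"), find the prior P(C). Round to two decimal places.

In odds form, posterior odds = prior odds × likelihood ratio, so prior odds = posterior odds ÷ LR.
Posterior odds = 0.670/(1−0.670) = 2.0303. LR = 0.73/0.23 = 3.1739.
Prior odds = 2.0303/3.1739 = 0.6397, so P(C) = 0.6397/(1+0.6397) ≈ 0.39.

P(C) = 0.39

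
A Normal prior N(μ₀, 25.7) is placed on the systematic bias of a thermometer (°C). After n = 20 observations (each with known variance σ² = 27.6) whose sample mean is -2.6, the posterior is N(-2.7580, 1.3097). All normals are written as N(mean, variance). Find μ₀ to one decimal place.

μ₀ = -5.7

With known observation variance, the Normal–Normal posterior has precision τ_n = τ₀ + n/σ² and mean μ_n = (τ₀μ₀ + (n/σ²)x̄)/τ_n.
Here τ₀ = 1/25.7 = 0.038911 and τ_data = 20/27.6 = 0.724638, so τ_n = 0.763549.
Rearranging for μ₀: μ₀ = (μ_n·τ_n − τ_data·x̄)/τ₀ = (-2.7580·0.763549 − 0.724638·-2.6) / 0.038911 = -0.221809/0.038911 ≈ -5.7.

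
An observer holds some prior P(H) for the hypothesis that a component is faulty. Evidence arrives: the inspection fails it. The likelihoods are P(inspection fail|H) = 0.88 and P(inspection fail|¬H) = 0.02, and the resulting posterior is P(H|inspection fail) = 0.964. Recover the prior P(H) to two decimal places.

P(H) = 0.38

Bayes' rule in odds form gives O(H|E) = O(H)·[P(E|H)/P(E|¬H)], hence O(H) = O(H|E)/LR.
Posterior odds = 0.964/(1−0.964) = 26.7778. LR = 0.88/0.02 = 44.0000.
Prior odds = 26.7778/44.0000 = 0.6086, so P(H) = 0.6086/(1+0.6086) ≈ 0.38.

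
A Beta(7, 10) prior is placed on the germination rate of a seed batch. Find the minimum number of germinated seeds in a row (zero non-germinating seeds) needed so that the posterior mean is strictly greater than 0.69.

After k germinated seeds and 0 non-germinating seeds the posterior is Beta(7+k, 10), with mean (7+k)/(7+10+k).
Set (7+k)/(17+k) > 0.69 and solve: k > (0.69·17 − 7)/(1 − 0.69) = 15.258.
The smallest integer exceeding 15.258 is 16.

k = 16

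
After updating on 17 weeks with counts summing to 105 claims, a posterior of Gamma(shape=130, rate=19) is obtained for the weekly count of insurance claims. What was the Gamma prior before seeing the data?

A Gamma(α, β) prior (rate parametrization) on a Poisson rate with n observations summing to S gives posterior Gamma(α+S, β+n).
So α = 130 − 105 = 25 and β = 19 − 17 = 2.

Gamma(shape=25, rate=2)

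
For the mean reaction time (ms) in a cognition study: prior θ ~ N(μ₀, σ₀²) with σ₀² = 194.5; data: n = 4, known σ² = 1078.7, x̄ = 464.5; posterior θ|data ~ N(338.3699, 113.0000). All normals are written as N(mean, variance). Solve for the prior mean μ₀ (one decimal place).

μ₀ = 247.4

The posterior mean is a precision-weighted average: μ_n = (τ₀μ₀ + τ_data·x̄)/(τ₀+τ_data), with τ₀=1/σ₀² and τ_data=n/σ².
Here τ₀ = 1/194.5 = 0.005141 and τ_data = 4/1078.7 = 0.003708, so τ_n = 0.008849.
Rearranging for μ₀: μ₀ = (μ_n·τ_n − τ_data·x̄)/τ₀ = (338.3699·0.008849 − 0.003708·464.5) / 0.005141 = 1.271869/0.005141 ≈ 247.4.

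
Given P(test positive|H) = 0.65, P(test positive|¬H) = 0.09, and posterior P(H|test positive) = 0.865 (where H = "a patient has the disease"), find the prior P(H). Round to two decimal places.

Bayes' rule in odds form gives O(H|E) = O(H)·[P(E|H)/P(E|¬H)], hence O(H) = O(H|E)/LR.
Posterior odds = 0.865/(1−0.865) = 6.4074. LR = 0.65/0.09 = 7.2222.
Prior odds = 6.4074/7.2222 = 0.8872, so P(H) = 0.8872/(1+0.8872) ≈ 0.47.

P(H) = 0.47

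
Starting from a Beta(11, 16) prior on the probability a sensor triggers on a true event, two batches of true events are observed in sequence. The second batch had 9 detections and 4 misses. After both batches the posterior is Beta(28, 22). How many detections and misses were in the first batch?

Because Beta–binomial updating is additive in the counts, the combined data contributed (α_post−α_prior, β_post−β_prior) successes and failures.
Total across both batches: 28−11=17 detections, 22−16=6 misses.
Subtract the second batch: 17−9=8 detections and 6−4=2 misses.

8 detections and 2 misses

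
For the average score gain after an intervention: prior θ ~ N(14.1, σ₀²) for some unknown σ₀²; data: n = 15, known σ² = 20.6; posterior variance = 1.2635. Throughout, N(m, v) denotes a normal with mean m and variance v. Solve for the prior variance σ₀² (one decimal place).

For the Normal–Normal model with known σ², precisions add: τ_n = τ₀ + n/σ².
So 1/σ₀² = 1/1.2635 − 15/20.6 = 0.791452 − 0.728155 = 0.063297.
Hence σ₀² = 1/0.063297 ≈ 15.8.

σ₀² = 15.8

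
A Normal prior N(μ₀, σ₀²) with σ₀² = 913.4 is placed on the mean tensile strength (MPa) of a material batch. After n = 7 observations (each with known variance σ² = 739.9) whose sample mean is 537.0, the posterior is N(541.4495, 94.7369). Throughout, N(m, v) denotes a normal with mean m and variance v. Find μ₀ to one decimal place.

The posterior mean is a precision-weighted average: μ_n = (τ₀μ₀ + τ_data·x̄)/(τ₀+τ_data), with τ₀=1/σ₀² and τ_data=n/σ².
Here τ₀ = 1/913.4 = 0.001095 and τ_data = 7/739.9 = 0.009461, so τ_n = 0.010556.
Rearranging for μ₀: μ₀ = (μ_n·τ_n − τ_data·x̄)/τ₀ = (541.4495·0.010556 − 0.009461·537.0) / 0.001095 = 0.634984/0.001095 ≈ 579.9.

μ₀ = 579.9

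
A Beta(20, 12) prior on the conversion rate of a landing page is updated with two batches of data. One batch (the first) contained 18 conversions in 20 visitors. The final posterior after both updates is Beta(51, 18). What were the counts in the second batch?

Because Beta–binomial updating is additive in the counts, the combined data contributed (α_post−α_prior, β_post−β_prior) successes and failures.
Total across both batches: 51−20=31 conversions, 18−12=6 bounces.
Subtract the first batch: 31−18=13 conversions and 6−2=4 bounces.

13 conversions and 4 bounces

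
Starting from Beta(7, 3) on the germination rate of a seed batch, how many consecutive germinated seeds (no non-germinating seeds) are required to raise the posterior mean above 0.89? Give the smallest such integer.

After k germinated seeds and 0 non-germinating seeds the posterior is Beta(7+k, 3), with mean (7+k)/(7+3+k).
Set (7+k)/(10+k) > 0.89 and solve: k > (0.89·10 − 7)/(1 − 0.89) = 17.273.
The smallest integer exceeding 17.273 is 18, and checking k=18: (25)/(28) = 0.8929 > 0.89.

k = 18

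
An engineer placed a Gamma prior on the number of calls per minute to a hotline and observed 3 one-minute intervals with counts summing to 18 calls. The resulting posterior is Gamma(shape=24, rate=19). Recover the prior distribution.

A Gamma(α, β) prior (rate parametrization) on a Poisson rate with n observations summing to S gives posterior Gamma(α+S, β+n).
So α = 24 − 18 = 6 and β = 19 − 3 = 16.

Gamma(shape=6, rate=16)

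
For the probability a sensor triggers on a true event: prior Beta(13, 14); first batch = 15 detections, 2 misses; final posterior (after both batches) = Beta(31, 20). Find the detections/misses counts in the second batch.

3 detections and 4 misses

Sequential conjugate updates are equivalent to a single update on the pooled data, so total successes = posterior α − prior α and total failures = posterior β − prior β.
Total across both batches: 31−13=18 detections, 20−14=6 misses.
Subtract the first batch: 18−15=3 detections and 6−2=4 misses.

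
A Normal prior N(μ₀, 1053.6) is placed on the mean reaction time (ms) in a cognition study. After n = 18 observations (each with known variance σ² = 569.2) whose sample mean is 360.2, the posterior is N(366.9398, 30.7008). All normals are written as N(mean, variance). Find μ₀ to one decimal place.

μ₀ = 591.5

The posterior mean is a precision-weighted average: μ_n = (τ₀μ₀ + τ_data·x̄)/(τ₀+τ_data), with τ₀=1/σ₀² and τ_data=n/σ².
Here τ₀ = 1/1053.6 = 0.000949 and τ_data = 18/569.2 = 0.031623, so τ_n = 0.032572.
Rearranging for μ₀: μ₀ = (μ_n·τ_n − τ_data·x̄)/τ₀ = (366.9398·0.032572 − 0.031623·360.2) / 0.000949 = 0.561359/0.000949 ≈ 591.5.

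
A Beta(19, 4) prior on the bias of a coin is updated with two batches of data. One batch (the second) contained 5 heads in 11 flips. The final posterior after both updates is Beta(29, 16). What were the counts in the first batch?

Because Beta–binomial updating is additive in the counts, the combined data contributed (α_post−α_prior, β_post−β_prior) successes and failures.
Total across both batches: 29−19=10 heads, 16−4=12 tails.
Subtract the second batch: 10−5=5 heads and 12−6=6 tails.

5 heads and 6 tails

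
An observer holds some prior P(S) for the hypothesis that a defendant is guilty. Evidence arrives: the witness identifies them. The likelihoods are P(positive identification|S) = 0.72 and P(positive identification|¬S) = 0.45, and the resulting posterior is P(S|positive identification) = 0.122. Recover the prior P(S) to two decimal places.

P(S) = 0.08

In odds form, posterior odds = prior odds × likelihood ratio, so prior odds = posterior odds ÷ LR.
Posterior odds = 0.122/(1−0.122) = 0.1390. LR = 0.72/0.45 = 1.6000.
Prior odds = 0.1390/1.6000 = 0.0869, so P(S) = 0.0869/(1+0.0869) ≈ 0.08.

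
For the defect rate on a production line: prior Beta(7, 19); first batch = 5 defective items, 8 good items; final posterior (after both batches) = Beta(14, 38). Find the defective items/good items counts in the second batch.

Because Beta–binomial updating is additive in the counts, the combined data contributed (α_post−α_prior, β_post−β_prior) successes and failures.
Total across both batches: 14−7=7 defective items, 38−19=19 good items.
Subtract the first batch: 7−5=2 defective items and 19−8=11 good items.

2 defective items and 11 good items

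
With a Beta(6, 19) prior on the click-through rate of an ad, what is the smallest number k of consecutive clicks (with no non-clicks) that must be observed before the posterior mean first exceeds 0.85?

After k clicks and 0 non-clicks the posterior is Beta(6+k, 19), with mean (6+k)/(6+19+k).
Set (6+k)/(25+k) > 0.85 and solve: k > (0.85·25 − 6)/(1 − 0.85) = 101.667.
The smallest integer exceeding 101.667 is 102, and checking k=102: (108)/(127) = 0.8504 > 0.85.

k = 102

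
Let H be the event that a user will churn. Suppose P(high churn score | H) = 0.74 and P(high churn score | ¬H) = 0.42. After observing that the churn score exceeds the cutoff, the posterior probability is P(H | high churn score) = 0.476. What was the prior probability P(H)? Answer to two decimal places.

Bayes' rule in odds form gives O(H|E) = O(H)·[P(E|H)/P(E|¬H)], hence O(H) = O(H|E)/LR.
Posterior odds = 0.476/(1−0.476) = 0.9084. LR = 0.74/0.42 = 1.7619.
Prior odds = 0.9084/1.7619 = 0.5156, so P(H) = 0.5156/(1+0.5156) ≈ 0.34.

P(H) = 0.34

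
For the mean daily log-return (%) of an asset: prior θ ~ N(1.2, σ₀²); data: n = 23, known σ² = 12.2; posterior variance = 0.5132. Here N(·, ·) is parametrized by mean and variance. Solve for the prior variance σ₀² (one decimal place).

For the Normal–Normal model with known σ², precisions add: τ_n = τ₀ + n/σ².
So 1/σ₀² = 1/0.5132 − 23/12.2 = 1.948558 − 1.885246 = 0.063312.
Hence σ₀² = 1/0.063312 ≈ 15.8.

σ₀² = 15.8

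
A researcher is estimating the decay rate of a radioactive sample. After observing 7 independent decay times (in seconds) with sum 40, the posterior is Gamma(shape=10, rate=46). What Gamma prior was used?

Gamma(shape=3, rate=6)

Gamma–exponential conjugacy: posterior shape = α + n, posterior rate = β + Σtᵢ.
So α = 10 − 7 = 3 and β = 46 − 40 = 6.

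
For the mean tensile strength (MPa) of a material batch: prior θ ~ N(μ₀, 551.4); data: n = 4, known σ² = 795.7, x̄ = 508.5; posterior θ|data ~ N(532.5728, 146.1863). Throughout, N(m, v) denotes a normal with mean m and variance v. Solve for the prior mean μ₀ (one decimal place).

With known observation variance, the Normal–Normal posterior has precision τ_n = τ₀ + n/σ² and mean μ_n = (τ₀μ₀ + (n/σ²)x̄)/τ_n.
Here τ₀ = 1/551.4 = 0.001814 and τ_data = 4/795.7 = 0.005027, so τ_n = 0.006841.
Rearranging for μ₀: μ₀ = (μ_n·τ_n − τ_data·x̄)/τ₀ = (532.5728·0.006841 − 0.005027·508.5) / 0.001814 = 1.087101/0.001814 ≈ 599.3.

μ₀ = 599.3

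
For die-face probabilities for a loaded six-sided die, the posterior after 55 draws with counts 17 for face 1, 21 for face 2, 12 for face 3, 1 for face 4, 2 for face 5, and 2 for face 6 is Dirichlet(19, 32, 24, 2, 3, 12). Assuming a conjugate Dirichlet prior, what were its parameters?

Dirichlet(2, 11, 12, 1, 1, 10)

For a Dirichlet(α) prior with multinomial counts c, the posterior is Dirichlet(α + c) componentwise.
Subtract each count from the matching posterior parameter: 19−17=2, 32−21=11, 24−12=12, 2−1=1, 3−2=1, 12−2=10.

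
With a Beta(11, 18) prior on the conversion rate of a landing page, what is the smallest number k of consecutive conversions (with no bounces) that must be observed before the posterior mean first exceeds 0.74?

After k conversions and 0 bounces the posterior is Beta(11+k, 18), with mean (11+k)/(11+18+k).
Set (11+k)/(29+k) > 0.74 and solve: k > (0.74·29 − 11)/(1 − 0.74) = 40.231.
The smallest integer exceeding 40.231 is 41, and checking k=41: (52)/(70) = 0.7429 > 0.74.

k = 41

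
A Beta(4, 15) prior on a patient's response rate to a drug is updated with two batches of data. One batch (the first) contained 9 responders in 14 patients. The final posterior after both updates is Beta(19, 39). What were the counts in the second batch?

Because Beta–binomial updating is additive in the counts, the combined data contributed (α_post−α_prior, β_post−β_prior) successes and failures.
Total across both batches: 19−4=15 responders, 39−15=24 non-responders.
Subtract the first batch: 15−9=6 responders and 24−5=19 non-responders.

6 responders and 19 non-responders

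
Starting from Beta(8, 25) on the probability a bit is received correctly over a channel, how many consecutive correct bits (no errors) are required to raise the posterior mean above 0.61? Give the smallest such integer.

After k correct bits and 0 errors the posterior is Beta(8+k, 25), with mean (8+k)/(8+25+k).
Set (8+k)/(33+k) > 0.61 and solve: k > (0.61·33 − 8)/(1 − 0.61) = 31.103.
The smallest integer exceeding 31.103 is 32.

k = 32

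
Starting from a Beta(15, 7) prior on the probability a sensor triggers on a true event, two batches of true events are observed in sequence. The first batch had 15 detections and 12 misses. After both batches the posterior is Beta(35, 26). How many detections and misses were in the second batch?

Sequential conjugate updates are equivalent to a single update on the pooled data, so total successes = posterior α − prior α and total failures = posterior β − prior β.
Total across both batches: 35−15=20 detections, 26−7=19 misses.
Subtract the first batch: 20−15=5 detections and 19−12=7 misses.

5 detections and 7 misses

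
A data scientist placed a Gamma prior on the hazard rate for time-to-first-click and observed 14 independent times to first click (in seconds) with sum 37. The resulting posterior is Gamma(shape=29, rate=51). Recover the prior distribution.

Gamma(shape=15, rate=14)

For an exponential likelihood with a Gamma(α, β) prior on the rate, n observations with total T give posterior Gamma(α+n, β+T).
So α = 29 − 14 = 15 and β = 51 − 37 = 14.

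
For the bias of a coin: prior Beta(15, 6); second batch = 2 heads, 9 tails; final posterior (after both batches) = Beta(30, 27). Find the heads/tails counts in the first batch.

13 heads and 12 tails

Because Beta–binomial updating is additive in the counts, the combined data contributed (α_post−α_prior, β_post−β_prior) successes and failures.
Total across both batches: 30−15=15 heads, 27−6=21 tails.
Subtract the second batch: 15−2=13 heads and 21−9=12 tails.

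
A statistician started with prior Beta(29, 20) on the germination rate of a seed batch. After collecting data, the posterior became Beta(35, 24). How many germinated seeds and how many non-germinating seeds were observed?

6 germinated seeds and 4 non-germinating seeds

A Beta(a, b) prior with s successes and f failures in binomial data gives a Beta(a+s, b+f) posterior.
Match parameters: s=35−29=6, f=24−20=4.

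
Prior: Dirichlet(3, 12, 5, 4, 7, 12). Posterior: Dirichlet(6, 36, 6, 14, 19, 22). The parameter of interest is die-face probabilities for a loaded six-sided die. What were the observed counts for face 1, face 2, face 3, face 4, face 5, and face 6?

For a Dirichlet(α) prior with multinomial counts c, the posterior is Dirichlet(α + c) componentwise.
Counts are posterior − prior componentwise: 6−3=3, 36−12=24, 6−5=1, 14−4=10, 19−7=12, 22−12=10.

counts (3, 24, 1, 10, 12, 10)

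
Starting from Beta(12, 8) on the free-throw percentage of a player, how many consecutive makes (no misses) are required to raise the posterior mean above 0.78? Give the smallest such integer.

k = 17

After k makes and 0 misses the posterior is Beta(12+k, 8), with mean (12+k)/(12+8+k).
Set (12+k)/(20+k) > 0.78 and solve: k > (0.78·20 − 12)/(1 − 0.78) = 16.364.
The smallest integer exceeding 16.364 is 17, and checking k=17: (29)/(37) = 0.7838 > 0.78.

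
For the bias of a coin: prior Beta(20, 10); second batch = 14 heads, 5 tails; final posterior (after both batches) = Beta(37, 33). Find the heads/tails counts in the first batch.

3 heads and 18 tails

Sequential conjugate updates are equivalent to a single update on the pooled data, so total successes = posterior α − prior α and total failures = posterior β − prior β.
Total across both batches: 37−20=17 heads, 33−10=23 tails.
Subtract the second batch: 17−14=3 heads and 23−5=18 tails.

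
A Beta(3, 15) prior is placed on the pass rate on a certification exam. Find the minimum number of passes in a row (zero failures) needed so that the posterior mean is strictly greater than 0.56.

After k passes and 0 failures the posterior is Beta(3+k, 15), with mean (3+k)/(3+15+k).
Set (3+k)/(18+k) > 0.56 and solve: k > (0.56·18 − 3)/(1 − 0.56) = 16.091.
The smallest integer exceeding 16.091 is 17, and checking k=17: (20)/(35) = 0.5714 > 0.56.

k = 17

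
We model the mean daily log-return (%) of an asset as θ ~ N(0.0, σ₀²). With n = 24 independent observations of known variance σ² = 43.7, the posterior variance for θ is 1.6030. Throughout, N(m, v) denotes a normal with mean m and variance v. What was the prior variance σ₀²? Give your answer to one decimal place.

σ₀² = 13.4

Posterior precision equals prior precision plus data precision: 1/σ_n² = 1/σ₀² + n/σ².
So 1/σ₀² = 1/1.6030 − 24/43.7 = 0.623830 − 0.549199 = 0.074631.
Hence σ₀² = 1/0.074631 ≈ 13.4.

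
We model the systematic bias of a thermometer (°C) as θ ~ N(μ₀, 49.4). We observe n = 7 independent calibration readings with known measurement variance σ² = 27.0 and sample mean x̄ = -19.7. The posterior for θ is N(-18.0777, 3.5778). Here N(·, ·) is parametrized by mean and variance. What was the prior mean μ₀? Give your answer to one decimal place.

With known observation variance, the Normal–Normal posterior has precision τ_n = τ₀ + n/σ² and mean μ_n = (τ₀μ₀ + (n/σ²)x̄)/τ_n.
Here τ₀ = 1/49.4 = 0.020243 and τ_data = 7/27.0 = 0.259259, so τ_n = 0.279502.
Rearranging for μ₀: μ₀ = (μ_n·τ_n − τ_data·x̄)/τ₀ = (-18.0777·0.279502 − 0.259259·-19.7) / 0.020243 = 0.054649/0.020243 ≈ 2.7.

μ₀ = 2.7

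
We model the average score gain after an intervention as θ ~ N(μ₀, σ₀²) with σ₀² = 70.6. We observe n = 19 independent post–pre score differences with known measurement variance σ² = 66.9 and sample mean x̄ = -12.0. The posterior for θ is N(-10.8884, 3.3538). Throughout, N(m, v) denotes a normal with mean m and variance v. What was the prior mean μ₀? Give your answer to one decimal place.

μ₀ = 11.4

The posterior mean is a precision-weighted average: μ_n = (τ₀μ₀ + τ_data·x̄)/(τ₀+τ_data), with τ₀=1/σ₀² and τ_data=n/σ².
Here τ₀ = 1/70.6 = 0.014164 and τ_data = 19/66.9 = 0.284006, so τ_n = 0.298170.
Rearranging for μ₀: μ₀ = (μ_n·τ_n − τ_data·x̄)/τ₀ = (-10.8884·0.298170 − 0.284006·-12.0) / 0.014164 = 0.161478/0.014164 ≈ 11.4.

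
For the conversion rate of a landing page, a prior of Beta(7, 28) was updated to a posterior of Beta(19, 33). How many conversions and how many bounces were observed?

Beta is conjugate to the binomial likelihood: posterior = Beta(α+s, β+f).
Match parameters: s=19−7=12, f=33−28=5.

12 conversions and 5 bounces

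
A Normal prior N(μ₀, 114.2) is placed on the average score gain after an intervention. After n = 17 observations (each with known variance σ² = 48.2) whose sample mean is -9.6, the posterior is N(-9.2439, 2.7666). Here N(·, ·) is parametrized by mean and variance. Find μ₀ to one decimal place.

With known observation variance, the Normal–Normal posterior has precision τ_n = τ₀ + n/σ² and mean μ_n = (τ₀μ₀ + (n/σ²)x̄)/τ_n.
Here τ₀ = 1/114.2 = 0.008757 and τ_data = 17/48.2 = 0.352697, so τ_n = 0.361454.
Rearranging for μ₀: μ₀ = (μ_n·τ_n − τ_data·x̄)/τ₀ = (-9.2439·0.361454 − 0.352697·-9.6) / 0.008757 = 0.044647/0.008757 ≈ 5.1.

μ₀ = 5.1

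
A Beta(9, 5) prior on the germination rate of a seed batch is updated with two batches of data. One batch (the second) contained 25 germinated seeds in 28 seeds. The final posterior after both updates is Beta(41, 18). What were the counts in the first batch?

7 germinated seeds and 10 non-germinating seeds

Sequential conjugate updates are equivalent to a single update on the pooled data, so total successes = posterior α − prior α and total failures = posterior β − prior β.
Total across both batches: 41−9=32 germinated seeds, 18−5=13 non-germinating seeds.
Subtract the second batch: 32−25=7 germinated seeds and 13−3=10 non-germinating seeds.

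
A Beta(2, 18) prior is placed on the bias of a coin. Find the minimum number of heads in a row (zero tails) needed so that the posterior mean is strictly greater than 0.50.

After k heads and 0 tails the posterior is Beta(2+k, 18), with mean (2+k)/(2+18+k).
Set (2+k)/(20+k) > 0.50 and solve: k > (0.50·20 − 2)/(1 − 0.50) = 16.000.
The smallest integer exceeding 16.000 is 17.

k = 17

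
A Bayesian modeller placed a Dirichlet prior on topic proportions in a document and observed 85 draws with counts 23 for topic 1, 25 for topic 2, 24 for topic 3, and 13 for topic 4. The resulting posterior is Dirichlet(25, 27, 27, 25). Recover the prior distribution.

Dirichlet(2, 2, 3, 12)

For a Dirichlet(α) prior with multinomial counts c, the posterior is Dirichlet(α + c) componentwise.
Subtract each count from the matching posterior parameter: 25−23=2, 27−25=2, 27−24=3, 25−13=12.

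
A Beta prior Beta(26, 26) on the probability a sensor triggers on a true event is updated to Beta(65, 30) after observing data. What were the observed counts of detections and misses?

39 detections and 4 misses

A Beta(a, b) prior with s successes and f failures in binomial data gives a Beta(a+s, b+f) posterior.
So s = 65 − 26 = 39 and f = 30 − 26 = 4.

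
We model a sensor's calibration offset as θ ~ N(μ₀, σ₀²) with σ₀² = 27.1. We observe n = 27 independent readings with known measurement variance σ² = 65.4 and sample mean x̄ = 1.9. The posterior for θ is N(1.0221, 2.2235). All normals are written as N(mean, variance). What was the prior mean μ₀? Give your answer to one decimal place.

With known observation variance, the Normal–Normal posterior has precision τ_n = τ₀ + n/σ² and mean μ_n = (τ₀μ₀ + (n/σ²)x̄)/τ_n.
Here τ₀ = 1/27.1 = 0.036900 and τ_data = 27/65.4 = 0.412844, so τ_n = 0.449744.
Rearranging for μ₀: μ₀ = (μ_n·τ_n − τ_data·x̄)/τ₀ = (1.0221·0.449744 − 0.412844·1.9) / 0.036900 = -0.324720/0.036900 ≈ -8.8.

μ₀ = -8.8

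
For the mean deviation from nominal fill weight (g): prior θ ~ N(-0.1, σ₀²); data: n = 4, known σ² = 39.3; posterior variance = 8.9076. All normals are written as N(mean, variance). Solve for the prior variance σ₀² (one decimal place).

σ₀² = 95.4

For the Normal–Normal model with known σ², precisions add: τ_n = τ₀ + n/σ².
So 1/σ₀² = 1/8.9076 − 4/39.3 = 0.112264 − 0.101781 = 0.010483.
Hence σ₀² = 1/0.010483 ≈ 95.4.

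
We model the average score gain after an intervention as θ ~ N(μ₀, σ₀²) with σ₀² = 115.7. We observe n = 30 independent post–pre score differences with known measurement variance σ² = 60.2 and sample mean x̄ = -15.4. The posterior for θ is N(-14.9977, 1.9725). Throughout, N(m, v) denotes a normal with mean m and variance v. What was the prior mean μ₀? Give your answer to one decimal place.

μ₀ = 8.2

The posterior mean is a precision-weighted average: μ_n = (τ₀μ₀ + τ_data·x̄)/(τ₀+τ_data), with τ₀=1/σ₀² and τ_data=n/σ².
Here τ₀ = 1/115.7 = 0.008643 and τ_data = 30/60.2 = 0.498339, so τ_n = 0.506982.
Rearranging for μ₀: μ₀ = (μ_n·τ_n − τ_data·x̄)/τ₀ = (-14.9977·0.506982 − 0.498339·-15.4) / 0.008643 = 0.070857/0.008643 ≈ 8.2.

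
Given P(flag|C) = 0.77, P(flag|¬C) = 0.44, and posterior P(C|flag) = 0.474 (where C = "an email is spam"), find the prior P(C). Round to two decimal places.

Bayes' rule in odds form gives O(C|E) = O(C)·[P(E|C)/P(E|¬C)], hence O(C) = O(C|E)/LR.
Posterior odds = 0.474/(1−0.474) = 0.9011. LR = 0.77/0.44 = 1.7500.
Prior odds = 0.9011/1.7500 = 0.5149, so P(C) = 0.5149/(1+0.5149) ≈ 0.34.

P(C) = 0.34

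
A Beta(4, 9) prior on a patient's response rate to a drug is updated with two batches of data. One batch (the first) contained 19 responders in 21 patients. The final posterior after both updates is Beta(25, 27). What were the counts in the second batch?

2 responders and 16 non-responders

Sequential conjugate updates are equivalent to a single update on the pooled data, so total successes = posterior α − prior α and total failures = posterior β − prior β.
Total across both batches: 25−4=21 responders, 27−9=18 non-responders.
Subtract the first batch: 21−19=2 responders and 18−2=16 non-responders.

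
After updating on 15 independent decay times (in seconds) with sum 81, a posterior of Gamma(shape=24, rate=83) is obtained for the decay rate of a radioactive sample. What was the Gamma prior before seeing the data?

Gamma–exponential conjugacy: posterior shape = α + n, posterior rate = β + Σtᵢ.
So α = 24 − 15 = 9 and β = 83 − 81 = 2.

Gamma(shape=9, rate=2)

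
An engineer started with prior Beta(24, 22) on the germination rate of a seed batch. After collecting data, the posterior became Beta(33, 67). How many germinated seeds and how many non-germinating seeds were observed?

9 germinated seeds and 45 non-germinating seeds

A Beta(a, b) prior with s successes and f failures in binomial data gives a Beta(a+s, b+f) posterior.
So s = 33 − 24 = 9 and f = 67 − 22 = 45.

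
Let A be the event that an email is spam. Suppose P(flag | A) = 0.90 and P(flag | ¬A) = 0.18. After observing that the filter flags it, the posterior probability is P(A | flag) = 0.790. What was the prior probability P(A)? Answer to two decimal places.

P(A) = 0.43

In odds form, posterior odds = prior odds × likelihood ratio, so prior odds = posterior odds ÷ LR.
Posterior odds = 0.790/(1−0.790) = 3.7619. LR = 0.90/0.18 = 5.0000.
Prior odds = 3.7619/5.0000 = 0.7524, so P(A) = 0.7524/(1+0.7524) ≈ 0.43.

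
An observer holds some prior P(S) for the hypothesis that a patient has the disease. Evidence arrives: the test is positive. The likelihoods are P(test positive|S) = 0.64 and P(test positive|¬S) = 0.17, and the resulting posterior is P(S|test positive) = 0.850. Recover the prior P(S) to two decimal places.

P(S) = 0.60

In odds form, posterior odds = prior odds × likelihood ratio, so prior odds = posterior odds ÷ LR.
Posterior odds = 0.850/(1−0.850) = 5.6667. LR = 0.64/0.17 = 3.7647.
Prior odds = 5.6667/3.7647 = 1.5052, so P(S) = 1.5052/(1+1.5052) ≈ 0.60.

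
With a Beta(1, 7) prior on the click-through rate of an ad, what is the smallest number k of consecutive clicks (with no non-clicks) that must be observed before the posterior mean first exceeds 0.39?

k = 4

After k clicks and 0 non-clicks the posterior is Beta(1+k, 7), with mean (1+k)/(1+7+k).
Set (1+k)/(8+k) > 0.39 and solve: k > (0.39·8 − 1)/(1 − 0.39) = 3.475.
The smallest integer exceeding 3.475 is 4.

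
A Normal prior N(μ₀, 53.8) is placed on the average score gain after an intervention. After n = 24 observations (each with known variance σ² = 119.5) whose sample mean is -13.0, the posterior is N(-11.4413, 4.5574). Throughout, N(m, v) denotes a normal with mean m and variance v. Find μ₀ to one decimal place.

With known observation variance, the Normal–Normal posterior has precision τ_n = τ₀ + n/σ² and mean μ_n = (τ₀μ₀ + (n/σ²)x̄)/τ_n.
Here τ₀ = 1/53.8 = 0.018587 and τ_data = 24/119.5 = 0.200837, so τ_n = 0.219424.
Rearranging for μ₀: μ₀ = (μ_n·τ_n − τ_data·x̄)/τ₀ = (-11.4413·0.219424 − 0.200837·-13.0) / 0.018587 = 0.100385/0.018587 ≈ 5.4.

μ₀ = 5.4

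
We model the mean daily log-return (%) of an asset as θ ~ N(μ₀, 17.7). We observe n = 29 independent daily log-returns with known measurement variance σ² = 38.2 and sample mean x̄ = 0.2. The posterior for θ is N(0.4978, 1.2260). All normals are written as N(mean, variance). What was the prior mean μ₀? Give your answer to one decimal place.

μ₀ = 4.5

With known observation variance, the Normal–Normal posterior has precision τ_n = τ₀ + n/σ² and mean μ_n = (τ₀μ₀ + (n/σ²)x̄)/τ_n.
Here τ₀ = 1/17.7 = 0.056497 and τ_data = 29/38.2 = 0.759162, so τ_n = 0.815659.
Rearranging for μ₀: μ₀ = (μ_n·τ_n − τ_data·x̄)/τ₀ = (0.4978·0.815659 − 0.759162·0.2) / 0.056497 = 0.254203/0.056497 ≈ 4.5.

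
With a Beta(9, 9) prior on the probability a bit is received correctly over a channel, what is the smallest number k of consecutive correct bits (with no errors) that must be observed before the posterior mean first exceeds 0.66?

After k correct bits and 0 errors the posterior is Beta(9+k, 9), with mean (9+k)/(9+9+k).
Set (9+k)/(18+k) > 0.66 and solve: k > (0.66·18 − 9)/(1 − 0.66) = 8.471.
The smallest integer exceeding 8.471 is 9, and checking k=9: (18)/(27) = 0.6667 > 0.66.

k = 9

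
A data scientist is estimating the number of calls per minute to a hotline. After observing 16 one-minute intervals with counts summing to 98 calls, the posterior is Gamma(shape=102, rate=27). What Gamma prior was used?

Gamma(shape=4, rate=11)

A Gamma(α, β) prior (rate parametrization) on a Poisson rate with n observations summing to S gives posterior Gamma(α+S, β+n).
So α = 102 − 98 = 4 and β = 27 − 16 = 11.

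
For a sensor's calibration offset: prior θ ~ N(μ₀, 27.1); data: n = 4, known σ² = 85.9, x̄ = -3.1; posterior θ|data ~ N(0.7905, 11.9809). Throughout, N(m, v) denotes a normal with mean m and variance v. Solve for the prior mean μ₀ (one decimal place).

μ₀ = 5.7

The posterior mean is a precision-weighted average: μ_n = (τ₀μ₀ + τ_data·x̄)/(τ₀+τ_data), with τ₀=1/σ₀² and τ_data=n/σ².
Here τ₀ = 1/27.1 = 0.036900 and τ_data = 4/85.9 = 0.046566, so τ_n = 0.083466.
Rearranging for μ₀: μ₀ = (μ_n·τ_n − τ_data·x̄)/τ₀ = (0.7905·0.083466 − 0.046566·-3.1) / 0.036900 = 0.210334/0.036900 ≈ 5.7.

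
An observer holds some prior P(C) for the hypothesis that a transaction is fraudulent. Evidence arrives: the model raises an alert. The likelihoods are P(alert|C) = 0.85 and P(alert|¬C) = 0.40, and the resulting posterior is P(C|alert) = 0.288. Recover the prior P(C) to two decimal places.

P(C) = 0.16

Bayes' rule in odds form gives O(C|E) = O(C)·[P(E|C)/P(E|¬C)], hence O(C) = O(C|E)/LR.
Posterior odds = 0.288/(1−0.288) = 0.4045. LR = 0.85/0.40 = 2.1250.
Prior odds = 0.4045/2.1250 = 0.1904, so P(C) = 0.1904/(1+0.1904) ≈ 0.16.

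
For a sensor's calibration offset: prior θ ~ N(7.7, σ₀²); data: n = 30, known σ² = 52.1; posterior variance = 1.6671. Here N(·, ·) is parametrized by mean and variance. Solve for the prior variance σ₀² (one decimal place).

Posterior precision equals prior precision plus data precision: 1/σ_n² = 1/σ₀² + n/σ².
So 1/σ₀² = 1/1.6671 − 30/52.1 = 0.599844 − 0.575816 = 0.024028.
Hence σ₀² = 1/0.024028 ≈ 41.6.

σ₀² = 41.6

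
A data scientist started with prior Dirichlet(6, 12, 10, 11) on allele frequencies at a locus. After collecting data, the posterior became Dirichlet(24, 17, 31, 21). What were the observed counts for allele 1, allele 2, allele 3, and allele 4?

counts (18, 5, 21, 10)

For a Dirichlet(α) prior with multinomial counts c, the posterior is Dirichlet(α + c) componentwise.
Counts are posterior − prior componentwise: 24−6=18, 17−12=5, 31−10=21, 21−11=10.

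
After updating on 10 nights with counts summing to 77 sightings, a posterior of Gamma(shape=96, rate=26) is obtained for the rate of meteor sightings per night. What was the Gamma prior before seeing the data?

Gamma–Poisson conjugacy: posterior shape = α + Σxᵢ, posterior rate = β + n.
So α = 96 − 77 = 19 and β = 26 − 10 = 16.

Gamma(shape=19, rate=16)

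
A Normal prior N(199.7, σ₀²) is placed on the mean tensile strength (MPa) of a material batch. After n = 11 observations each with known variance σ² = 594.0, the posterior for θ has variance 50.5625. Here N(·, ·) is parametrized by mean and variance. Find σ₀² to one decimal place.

For the Normal–Normal model with known σ², precisions add: τ_n = τ₀ + n/σ².
So 1/σ₀² = 1/50.5625 − 11/594.0 = 0.019778 − 0.018519 = 0.001259.
Hence σ₀² = 1/0.001259 ≈ 794.3.

σ₀² = 794.3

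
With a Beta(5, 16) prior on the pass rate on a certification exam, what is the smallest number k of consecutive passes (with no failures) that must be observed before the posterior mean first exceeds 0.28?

After k passes and 0 failures the posterior is Beta(5+k, 16), with mean (5+k)/(5+16+k).
Set (5+k)/(21+k) > 0.28 and solve: k > (0.28·21 − 5)/(1 − 0.28) = 1.222.
The smallest integer exceeding 1.222 is 2, and checking k=2: (7)/(23) = 0.3043 > 0.28.

k = 2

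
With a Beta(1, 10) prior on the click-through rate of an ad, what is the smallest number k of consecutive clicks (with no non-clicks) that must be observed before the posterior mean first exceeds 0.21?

k = 2

After k clicks and 0 non-clicks the posterior is Beta(1+k, 10), with mean (1+k)/(1+10+k).
Set (1+k)/(11+k) > 0.21 and solve: k > (0.21·11 − 1)/(1 − 0.21) = 1.658.
The smallest integer exceeding 1.658 is 2.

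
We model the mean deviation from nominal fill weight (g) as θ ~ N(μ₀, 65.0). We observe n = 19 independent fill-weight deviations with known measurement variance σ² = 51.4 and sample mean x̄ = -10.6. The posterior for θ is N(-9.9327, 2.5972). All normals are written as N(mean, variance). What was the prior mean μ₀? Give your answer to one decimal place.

μ₀ = 6.1

With known observation variance, the Normal–Normal posterior has precision τ_n = τ₀ + n/σ² and mean μ_n = (τ₀μ₀ + (n/σ²)x̄)/τ_n.
Here τ₀ = 1/65.0 = 0.015385 and τ_data = 19/51.4 = 0.369650, so τ_n = 0.385035.
Rearranging for μ₀: μ₀ = (μ_n·τ_n − τ_data·x̄)/τ₀ = (-9.9327·0.385035 − 0.369650·-10.6) / 0.015385 = 0.093853/0.015385 ≈ 6.1.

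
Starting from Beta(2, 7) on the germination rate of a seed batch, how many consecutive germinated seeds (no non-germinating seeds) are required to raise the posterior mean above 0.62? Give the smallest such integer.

k = 10

After k germinated seeds and 0 non-germinating seeds the posterior is Beta(2+k, 7), with mean (2+k)/(2+7+k).
Set (2+k)/(9+k) > 0.62 and solve: k > (0.62·9 − 2)/(1 − 0.62) = 9.421.
The smallest integer exceeding 9.421 is 10, and checking k=10: (12)/(19) = 0.6316 > 0.62.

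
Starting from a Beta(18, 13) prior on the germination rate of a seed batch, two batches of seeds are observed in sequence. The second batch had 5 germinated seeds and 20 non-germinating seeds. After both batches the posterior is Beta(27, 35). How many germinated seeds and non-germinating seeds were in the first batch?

Because Beta–binomial updating is additive in the counts, the combined data contributed (α_post−α_prior, β_post−β_prior) successes and failures.
Total across both batches: 27−18=9 germinated seeds, 35−13=22 non-germinating seeds.
Subtract the second batch: 9−5=4 germinated seeds and 22−20=2 non-germinating seeds.

4 germinated seeds and 2 non-germinating seeds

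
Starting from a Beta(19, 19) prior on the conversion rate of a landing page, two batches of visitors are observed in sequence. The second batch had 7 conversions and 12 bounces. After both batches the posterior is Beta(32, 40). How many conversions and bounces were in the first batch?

6 conversions and 9 bounces

Because Beta–binomial updating is additive in the counts, the combined data contributed (α_post−α_prior, β_post−β_prior) successes and failures.
Total across both batches: 32−19=13 conversions, 40−19=21 bounces.
Subtract the second batch: 13−7=6 conversions and 21−12=9 bounces.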